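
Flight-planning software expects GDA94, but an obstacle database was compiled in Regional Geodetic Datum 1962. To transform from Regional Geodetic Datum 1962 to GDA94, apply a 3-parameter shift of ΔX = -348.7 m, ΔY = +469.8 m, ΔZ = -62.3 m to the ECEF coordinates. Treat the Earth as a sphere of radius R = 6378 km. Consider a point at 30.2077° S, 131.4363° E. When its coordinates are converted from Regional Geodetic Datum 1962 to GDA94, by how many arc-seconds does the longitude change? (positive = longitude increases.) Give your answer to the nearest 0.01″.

sin φ = -0.503136, cos φ = 0.864207, sin λ = 0.749692, cos λ = -0.661787.
East component: ΔE = −sin λ·ΔX + cos λ·ΔY = −(0.749692)(-348.7) + (-0.661787)(469.8) = -49.49 m.
1° of latitude spans πR/180 = 111317 m; at latitude φ, 1° of longitude spans that × cos φ = 96201.0 m, so Δλ = -49.49 / 96201.0 × 3600 = -1.852″.

Δλ = -1.85″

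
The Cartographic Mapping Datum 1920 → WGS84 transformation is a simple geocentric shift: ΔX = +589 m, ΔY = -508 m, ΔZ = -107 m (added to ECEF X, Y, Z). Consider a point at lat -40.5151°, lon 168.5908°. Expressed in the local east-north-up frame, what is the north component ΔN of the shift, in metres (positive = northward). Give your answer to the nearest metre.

ΔN = -522 m

The local north axis is (−sin φ cos λ, −sin φ sin λ, cos φ), giving ΔN = -375.082 − 65.283 − 81.345 = -521.71 m.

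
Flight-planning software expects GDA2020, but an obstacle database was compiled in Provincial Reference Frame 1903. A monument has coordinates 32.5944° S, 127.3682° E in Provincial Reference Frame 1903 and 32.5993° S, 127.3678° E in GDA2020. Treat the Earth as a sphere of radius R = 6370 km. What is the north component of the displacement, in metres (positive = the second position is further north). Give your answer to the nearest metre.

Δφ = -32.5993° − -32.5944° = -0.0049°; Δλ = 127.3678° − 127.3682° = -0.0004°.
1° along a meridian = πR/180 = 111177 m.
ΔN = Δφ × 111177 = -544.8 m; ΔE = Δλ × 111177 × cos(-32.5944°) = -0.0004 × 111177 × 0.842505 = -37.5 m.

ΔN = -545 m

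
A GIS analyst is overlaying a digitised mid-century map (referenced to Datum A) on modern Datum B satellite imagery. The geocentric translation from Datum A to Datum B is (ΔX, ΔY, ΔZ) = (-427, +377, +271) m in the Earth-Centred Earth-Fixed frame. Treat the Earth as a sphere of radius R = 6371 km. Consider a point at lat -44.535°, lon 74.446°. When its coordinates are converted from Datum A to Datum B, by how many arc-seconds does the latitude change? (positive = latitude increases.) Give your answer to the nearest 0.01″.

Δφ = 11.90″

sin φ = -0.701345, cos φ = 0.712822, sin λ = 0.963378, cos λ = 0.268146.
North component: ΔN = −sin φ cos λ·ΔX − sin φ sin λ·ΔY + cos φ·ΔZ = −(-0.701345)(0.268146)(-427) − (-0.701345)(0.963378)(377) + (0.712822)(271) = 367.60 m.
1° of latitude spans πR/180 = 111195 m, so Δφ = 367.60 / 111195 × 3600 = 11.901″.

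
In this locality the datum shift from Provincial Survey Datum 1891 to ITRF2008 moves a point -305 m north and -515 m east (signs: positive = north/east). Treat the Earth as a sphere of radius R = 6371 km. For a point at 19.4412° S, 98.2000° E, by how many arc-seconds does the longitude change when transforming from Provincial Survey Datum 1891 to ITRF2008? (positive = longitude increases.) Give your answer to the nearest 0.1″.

Δλ = -17.7″

At latitude -19.4412°, cos φ = 0.942984.
One radian of longitude at latitude φ spans R cos φ, so Δλ = ΔE / (R cos φ) = -515.0 / (6371000 × 0.942984) = -8.5723e-05 rad = -17.682″.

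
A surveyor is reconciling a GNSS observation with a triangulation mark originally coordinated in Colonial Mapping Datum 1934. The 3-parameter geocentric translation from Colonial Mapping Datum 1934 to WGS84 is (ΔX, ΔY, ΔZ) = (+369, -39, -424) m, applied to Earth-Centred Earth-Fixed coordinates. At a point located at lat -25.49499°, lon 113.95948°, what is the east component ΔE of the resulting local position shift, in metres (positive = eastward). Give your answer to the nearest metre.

ΔE = -321 m

At φ = -25.49499°, λ = 113.95948°: sin φ = -0.430432, cos φ = 0.902623, sin λ = 0.913833, cos λ = -0.406090.
ΔE = −sin λ·ΔX + cos λ·ΔY = −(0.913833)·(369) + (-0.406090)·(-39) = -321.37 m.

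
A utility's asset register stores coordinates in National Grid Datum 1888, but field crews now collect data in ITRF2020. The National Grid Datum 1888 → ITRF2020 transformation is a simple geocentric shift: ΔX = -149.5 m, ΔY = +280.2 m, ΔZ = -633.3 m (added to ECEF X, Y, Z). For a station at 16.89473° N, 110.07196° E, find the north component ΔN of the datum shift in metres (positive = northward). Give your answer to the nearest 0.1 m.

At φ = 16.89473°, λ = 110.07196°: sin φ = 0.290614, cos φ = 0.956840, sin λ = 0.939262, cos λ = -0.343200.
ΔN = −sin φ cos λ·ΔX − sin φ sin λ·ΔY + cos φ·ΔZ = −(0.290614)(-0.343200)(-149.5) − (0.290614)(0.939262)(280.2) + (0.956840)(-633.3) = -697.36 m.

ΔN = -697.4 m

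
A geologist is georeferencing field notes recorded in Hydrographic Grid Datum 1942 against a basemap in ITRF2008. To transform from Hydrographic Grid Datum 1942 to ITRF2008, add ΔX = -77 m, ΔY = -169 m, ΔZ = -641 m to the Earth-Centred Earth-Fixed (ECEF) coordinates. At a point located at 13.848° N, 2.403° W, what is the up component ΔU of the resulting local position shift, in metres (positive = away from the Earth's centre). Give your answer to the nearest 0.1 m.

ΔU = -221.2 m

At φ = 13.848°, λ = -2.403°: sin φ = 0.239347, cos φ = 0.970934, sin λ = -0.041928, cos λ = 0.999121.
ΔU = cos φ cos λ·ΔX + cos φ sin λ·ΔY + sin φ·ΔZ = (0.970934)(0.999121)(-77) + (0.970934)(-0.041928)(-169) + (0.239347)(-641) = -221.24 m.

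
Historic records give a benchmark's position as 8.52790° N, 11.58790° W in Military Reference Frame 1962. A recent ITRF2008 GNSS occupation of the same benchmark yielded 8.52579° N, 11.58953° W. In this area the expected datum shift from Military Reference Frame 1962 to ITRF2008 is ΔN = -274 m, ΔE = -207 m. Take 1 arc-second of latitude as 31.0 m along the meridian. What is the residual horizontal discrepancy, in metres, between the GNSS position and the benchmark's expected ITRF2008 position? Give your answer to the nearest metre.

Observed coordinate differences: Δφ = -0.00211°, Δλ = -0.00163°.
Converting to metres (1° lat = 111600 m, cos φ = 0.988944): observed ΔN = -235.5 m, observed ΔE = -179.9 m.
Subtracting the expected shift leaves a residual of -235.5 − (-274) = 38.5 m north and -179.9 − (-207) = 27.1 m east.
Residual distance = √(38.5² + 27.1²) = 47.1 m.

47 m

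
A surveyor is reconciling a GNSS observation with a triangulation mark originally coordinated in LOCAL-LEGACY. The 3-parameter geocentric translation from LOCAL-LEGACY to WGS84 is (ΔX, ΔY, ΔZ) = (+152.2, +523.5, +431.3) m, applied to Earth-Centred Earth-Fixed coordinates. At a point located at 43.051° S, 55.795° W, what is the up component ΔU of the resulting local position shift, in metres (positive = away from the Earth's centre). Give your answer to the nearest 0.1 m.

ΔU = -548.3 m

The local up (radial) axis is (cos φ cos λ, cos φ sin λ, sin φ), giving ΔU = 62.523 − 316.377 − 294.427 = -548.28 m.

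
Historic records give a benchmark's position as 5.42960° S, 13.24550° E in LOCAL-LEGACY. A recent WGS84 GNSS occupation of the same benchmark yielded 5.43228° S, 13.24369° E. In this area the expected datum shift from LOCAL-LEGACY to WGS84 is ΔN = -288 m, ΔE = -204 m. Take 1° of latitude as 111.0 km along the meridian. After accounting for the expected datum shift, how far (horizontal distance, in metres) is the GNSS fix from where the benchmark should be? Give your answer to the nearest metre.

Observed coordinate differences: Δφ = -0.00268°, Δλ = -0.00181°.
Converting to metres (1° lat = 111000 m, cos φ = 0.995513): observed ΔN = -297.5 m, observed ΔE = -200.0 m.
Subtracting the expected shift leaves a residual of -297.5 − (-288) = -9.5 m north and -200.0 − (-204) = 4.0 m east.
Residual distance = √((-9.5)² + 4.0²) = 10.3 m.

10 m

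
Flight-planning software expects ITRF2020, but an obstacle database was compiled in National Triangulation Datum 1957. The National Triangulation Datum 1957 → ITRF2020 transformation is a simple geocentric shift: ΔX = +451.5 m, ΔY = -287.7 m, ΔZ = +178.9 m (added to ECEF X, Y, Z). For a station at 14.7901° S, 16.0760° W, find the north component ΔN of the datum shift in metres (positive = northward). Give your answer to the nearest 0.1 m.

ΔN = 304.1 m

At φ = -14.7901°, λ = -16.0760°: sin φ = -0.255279, cos φ = 0.966868, sin λ = -0.276912, cos λ = 0.960895.
ΔN = −sin φ cos λ·ΔX − sin φ sin λ·ΔY + cos φ·ΔZ = −(-0.255279)(0.960895)(451.5) − (-0.255279)(-0.276912)(-287.7) + (0.966868)(178.9) = 304.06 m.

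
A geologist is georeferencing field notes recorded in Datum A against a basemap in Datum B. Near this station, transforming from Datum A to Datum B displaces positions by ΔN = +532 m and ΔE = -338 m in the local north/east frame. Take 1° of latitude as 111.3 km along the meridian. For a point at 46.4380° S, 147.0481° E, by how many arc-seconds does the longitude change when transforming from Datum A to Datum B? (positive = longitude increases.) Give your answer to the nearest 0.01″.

At latitude -46.4380°, cos φ = 0.689139.
1° of longitude at this latitude = 111.3 × cos φ = 76.70 km, so Δλ = -338.0 / 76701.2 = -0.0044067° = -15.864″.

Δλ = -15.86″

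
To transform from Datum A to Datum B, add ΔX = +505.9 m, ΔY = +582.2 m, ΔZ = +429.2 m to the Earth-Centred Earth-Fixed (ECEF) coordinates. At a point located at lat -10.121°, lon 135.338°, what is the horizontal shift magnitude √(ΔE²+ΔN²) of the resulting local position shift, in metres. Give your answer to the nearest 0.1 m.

At φ = -10.121°, λ = 135.338°: sin φ = -0.175728, cos φ = 0.984439, sin λ = 0.702923, cos λ = -0.711266.
ΔE = −sin λ·ΔX + cos λ·ΔY = −(0.702923)·(505.9) + (-0.711266)·(582.2) = -769.71 m.
ΔN = −sin φ cos λ·ΔX − sin φ sin λ·ΔY + cos φ·ΔZ = −(-0.175728)(-0.711266)(505.9) − (-0.175728)(0.702923)(582.2) + (0.984439)(429.2) = 431.20 m.
Horizontal magnitude = √(ΔE² + ΔN²) = √((-769.71)² + 431.20²) = 882.26 m.

882.3 m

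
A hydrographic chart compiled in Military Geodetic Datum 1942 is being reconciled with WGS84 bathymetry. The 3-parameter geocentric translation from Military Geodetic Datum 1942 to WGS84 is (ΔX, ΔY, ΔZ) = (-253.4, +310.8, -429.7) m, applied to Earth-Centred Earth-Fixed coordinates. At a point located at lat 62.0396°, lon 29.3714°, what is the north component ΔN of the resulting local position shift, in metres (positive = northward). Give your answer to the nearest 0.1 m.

ΔN = -141.1 m

At φ = 62.0396°, λ = 29.3714°: sin φ = 0.883272, cos φ = 0.468861, sin λ = 0.490469, cos λ = 0.871459.
ΔN = −sin φ cos λ·ΔX − sin φ sin λ·ΔY + cos φ·ΔZ = −(0.883272)(0.871459)(-253.4) − (0.883272)(0.490469)(310.8) + (0.468861)(-429.7) = -141.06 m.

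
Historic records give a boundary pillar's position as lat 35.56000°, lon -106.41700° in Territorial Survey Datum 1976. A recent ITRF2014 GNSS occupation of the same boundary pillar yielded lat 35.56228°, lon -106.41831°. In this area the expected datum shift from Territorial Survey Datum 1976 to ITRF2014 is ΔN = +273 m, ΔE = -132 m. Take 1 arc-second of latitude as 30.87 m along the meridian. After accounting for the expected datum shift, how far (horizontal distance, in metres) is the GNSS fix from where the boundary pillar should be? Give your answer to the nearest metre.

Observed coordinate differences: Δφ = +0.00228°, Δλ = -0.00131°.
Converting to metres (1° lat = 111132 m, cos φ = 0.813507): observed ΔN = 253.4 m, observed ΔE = -118.4 m.
Subtracting the expected shift leaves a residual of 253.4 − (273) = -19.6 m north and -118.4 − (-132) = 13.6 m east.
Residual distance = √((-19.6)² + 13.6²) = 23.9 m.

24 m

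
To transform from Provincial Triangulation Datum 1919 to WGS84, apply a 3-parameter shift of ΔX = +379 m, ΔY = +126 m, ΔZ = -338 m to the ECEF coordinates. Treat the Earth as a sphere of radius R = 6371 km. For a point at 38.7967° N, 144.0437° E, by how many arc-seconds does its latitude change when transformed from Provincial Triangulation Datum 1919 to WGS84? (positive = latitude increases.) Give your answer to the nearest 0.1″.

Δφ = -3.8″

sin φ = 0.626559, cos φ = 0.779374, sin λ = 0.587168, cos λ = -0.809465.
North component: ΔN = −sin φ cos λ·ΔX − sin φ sin λ·ΔY + cos φ·ΔZ = −(0.626559)(-0.809465)(379) − (0.626559)(0.587168)(126) + (0.779374)(-338) = -117.56 m.
1° of latitude spans πR/180 = 111195 m, so Δφ = -117.56 / 111195 × 3600 = -3.806″.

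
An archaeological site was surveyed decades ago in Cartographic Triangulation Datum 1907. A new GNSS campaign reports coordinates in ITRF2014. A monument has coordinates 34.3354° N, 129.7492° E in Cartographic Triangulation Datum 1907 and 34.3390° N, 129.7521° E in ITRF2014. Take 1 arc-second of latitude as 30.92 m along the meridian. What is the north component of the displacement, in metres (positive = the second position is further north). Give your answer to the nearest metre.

Δφ = 34.3390° − 34.3354° = +0.0036°; Δλ = 129.7521° − 129.7492° = +0.0029°.
1° of latitude = 3600 × 30.92 = 111312 m.
ΔN = Δφ × 111312 = 400.7 m; ΔE = Δλ × 111312 × cos(34.3354°) = +0.0029 × 111312 × 0.825750 = 266.6 m.

ΔN = 401 m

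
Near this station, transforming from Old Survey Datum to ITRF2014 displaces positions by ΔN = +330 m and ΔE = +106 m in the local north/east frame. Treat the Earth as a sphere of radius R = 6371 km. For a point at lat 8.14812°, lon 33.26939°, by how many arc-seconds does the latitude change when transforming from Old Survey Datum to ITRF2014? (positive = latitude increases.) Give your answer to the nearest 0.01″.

Δφ = 10.68″

On a sphere of radius R, 1 rad of latitude = R, so Δφ = ΔN / R = 330.0 / 6371000 = 5.1797e-05 rad = 10.684″.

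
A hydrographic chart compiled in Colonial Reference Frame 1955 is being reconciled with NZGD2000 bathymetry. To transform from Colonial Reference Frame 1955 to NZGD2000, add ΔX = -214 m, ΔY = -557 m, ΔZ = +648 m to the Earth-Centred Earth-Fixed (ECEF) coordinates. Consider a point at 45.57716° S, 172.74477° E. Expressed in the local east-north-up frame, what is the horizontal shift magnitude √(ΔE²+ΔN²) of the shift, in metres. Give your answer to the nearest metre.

802 m

The local east axis at (φ, λ) is (−sin λ, cos λ, 0), so ΔE = −sin(172.74477°)·(-214) + cos(172.74477°)·(-557) = 579.57 m.
The local north axis is (−sin φ cos λ, −sin φ sin λ, cos φ), giving ΔN = 151.614 − 50.239 + 453.566 = 554.94 m.
Horizontal magnitude = √(ΔE² + ΔN²) = √(579.57² + 554.94²) = 802.41 m.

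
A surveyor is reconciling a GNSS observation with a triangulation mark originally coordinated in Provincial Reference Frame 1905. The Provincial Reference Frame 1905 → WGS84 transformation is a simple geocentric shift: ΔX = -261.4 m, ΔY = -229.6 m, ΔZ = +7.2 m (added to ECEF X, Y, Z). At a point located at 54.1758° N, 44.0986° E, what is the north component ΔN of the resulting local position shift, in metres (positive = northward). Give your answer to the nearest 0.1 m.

ΔN = 286.0 m

The local north axis is (−sin φ cos λ, −sin φ sin λ, cos φ), giving ΔN = 152.209 + 129.550 + 4.214 = 285.97 m.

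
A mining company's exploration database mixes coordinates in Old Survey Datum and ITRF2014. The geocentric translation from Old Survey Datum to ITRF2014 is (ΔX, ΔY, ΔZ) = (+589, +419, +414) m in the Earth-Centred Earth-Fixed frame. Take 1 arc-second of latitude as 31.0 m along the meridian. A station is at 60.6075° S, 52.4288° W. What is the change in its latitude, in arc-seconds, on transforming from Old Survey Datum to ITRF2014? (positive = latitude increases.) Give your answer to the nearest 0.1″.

sin φ = -0.871278, cos φ = 0.490790, sin λ = -0.792596, cos λ = 0.609747.
North component: ΔN = −sin φ cos λ·ΔX − sin φ sin λ·ΔY + cos φ·ΔZ = −(-0.871278)(0.609747)(589) − (-0.871278)(-0.792596)(419) + (0.490790)(414) = 226.75 m.
1° of latitude spans 3600 × 31.00 = 111600 m, so Δφ = 226.75 / 111600 × 3600 = 7.314″.

Δφ = 7.3″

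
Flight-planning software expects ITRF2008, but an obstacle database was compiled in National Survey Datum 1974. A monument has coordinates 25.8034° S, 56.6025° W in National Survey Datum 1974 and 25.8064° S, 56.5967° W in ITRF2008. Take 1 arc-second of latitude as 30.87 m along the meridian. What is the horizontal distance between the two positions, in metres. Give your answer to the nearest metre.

669 m

Δφ = -25.8064° − -25.8034° = -0.0030°; Δλ = -56.5967° − -56.6025° = +0.0058°.
1° of latitude = 3600 × 30.87 = 111132 m.
ΔN = Δφ × 111132 = -333.4 m; ΔE = Δλ × 111132 × cos(-25.8034°) = +0.0058 × 111132 × 0.900293 = 580.3 m.
Distance = √(ΔE² + ΔN²) = √(580.3² + (-333.4)²) = 669.3 m.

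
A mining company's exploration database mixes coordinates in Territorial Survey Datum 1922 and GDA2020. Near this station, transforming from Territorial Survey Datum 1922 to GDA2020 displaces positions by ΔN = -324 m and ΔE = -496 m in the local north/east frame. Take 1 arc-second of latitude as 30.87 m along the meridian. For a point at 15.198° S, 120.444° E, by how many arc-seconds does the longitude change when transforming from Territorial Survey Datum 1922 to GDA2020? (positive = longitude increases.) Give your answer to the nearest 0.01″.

At latitude -15.198°, cos φ = 0.965026.
1″ of longitude at this latitude = 30.87 × cos φ = 29.7903 m, so Δλ = -496.0 / 29.7903 = -16.650″.

Δλ = -16.65″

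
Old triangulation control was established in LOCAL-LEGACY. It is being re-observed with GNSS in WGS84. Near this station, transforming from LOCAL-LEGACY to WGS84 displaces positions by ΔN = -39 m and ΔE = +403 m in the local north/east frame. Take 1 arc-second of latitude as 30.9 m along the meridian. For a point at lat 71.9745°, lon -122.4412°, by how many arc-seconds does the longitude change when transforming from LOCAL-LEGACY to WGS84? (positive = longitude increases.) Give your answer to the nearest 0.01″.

At latitude 71.9745°, cos φ = 0.309440.
1″ of longitude at this latitude = 30.90 × cos φ = 9.5617 m, so Δλ = 403.0 / 9.5617 = 42.147″.

Δλ = 42.15″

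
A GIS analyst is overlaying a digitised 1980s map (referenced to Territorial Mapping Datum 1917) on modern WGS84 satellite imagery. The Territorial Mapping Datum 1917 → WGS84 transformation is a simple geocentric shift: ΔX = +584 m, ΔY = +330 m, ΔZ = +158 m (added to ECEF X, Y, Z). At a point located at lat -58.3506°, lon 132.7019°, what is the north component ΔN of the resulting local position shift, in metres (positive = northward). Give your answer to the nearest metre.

ΔN = -48 m

At φ = -58.3506°, λ = 132.7019°: sin φ = -0.851275, cos φ = 0.524720, sin λ = 0.734892, cos λ = -0.678184.
ΔN = −sin φ cos λ·ΔX − sin φ sin λ·ΔY + cos φ·ΔZ = −(-0.851275)(-0.678184)(584) − (-0.851275)(0.734892)(330) + (0.524720)(158) = -47.80 m.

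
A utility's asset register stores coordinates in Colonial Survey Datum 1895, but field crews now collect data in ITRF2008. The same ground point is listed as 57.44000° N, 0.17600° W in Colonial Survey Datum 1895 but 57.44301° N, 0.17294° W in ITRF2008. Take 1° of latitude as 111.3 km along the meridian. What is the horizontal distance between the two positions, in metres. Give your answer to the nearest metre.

Δφ = 57.44301° − 57.44000° = +0.00301°; Δλ = -0.17294° − -0.17600° = +0.00306°.
ΔN = Δφ × 111300 = 335.0 m; ΔE = Δλ × 111300 × cos(57.44000°) = +0.00306 × 111300 × 0.538183 = 183.3 m.
Distance = √(ΔE² + ΔN²) = √(183.3² + 335.0²) = 381.9 m.

382 m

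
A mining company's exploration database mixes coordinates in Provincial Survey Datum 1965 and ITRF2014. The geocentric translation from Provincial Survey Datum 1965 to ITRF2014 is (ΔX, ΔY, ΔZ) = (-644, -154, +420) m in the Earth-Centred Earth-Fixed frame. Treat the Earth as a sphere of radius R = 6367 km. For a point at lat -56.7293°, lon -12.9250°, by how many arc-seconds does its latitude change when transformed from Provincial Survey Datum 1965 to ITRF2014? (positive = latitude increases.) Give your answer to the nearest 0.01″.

Δφ = -8.60″

sin φ = -0.836088, cos φ = 0.548595, sin λ = -0.223675, cos λ = 0.974664.
North component: ΔN = −sin φ cos λ·ΔX − sin φ sin λ·ΔY + cos φ·ΔZ = −(-0.836088)(0.974664)(-644) − (-0.836088)(-0.223675)(-154) + (0.548595)(420) = -265.59 m.
1° of latitude spans πR/180 = 111125 m, so Δφ = -265.59 / 111125 × 3600 = -8.604″.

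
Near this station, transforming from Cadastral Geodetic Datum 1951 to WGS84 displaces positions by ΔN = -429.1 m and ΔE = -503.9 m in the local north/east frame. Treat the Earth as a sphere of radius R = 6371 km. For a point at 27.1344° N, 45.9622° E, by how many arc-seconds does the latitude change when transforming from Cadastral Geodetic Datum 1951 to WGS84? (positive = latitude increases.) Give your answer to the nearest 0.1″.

Δφ = -13.9″

On a sphere of radius R, 1 rad of latitude = R, so Δφ = ΔN / R = -429.1 / 6371000 = -6.7352e-05 rad = -13.892″.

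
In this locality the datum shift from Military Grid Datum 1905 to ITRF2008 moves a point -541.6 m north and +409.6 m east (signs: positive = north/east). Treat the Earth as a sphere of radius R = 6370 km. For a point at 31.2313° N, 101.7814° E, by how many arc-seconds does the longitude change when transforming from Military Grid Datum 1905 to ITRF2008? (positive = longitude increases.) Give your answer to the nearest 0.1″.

Δλ = 15.5″

At latitude 31.2313°, cos φ = 0.855081.
One radian of longitude at latitude φ spans R cos φ, so Δλ = ΔE / (R cos φ) = 409.6 / (6370000 × 0.855081) = 7.5199e-05 rad = 15.511″.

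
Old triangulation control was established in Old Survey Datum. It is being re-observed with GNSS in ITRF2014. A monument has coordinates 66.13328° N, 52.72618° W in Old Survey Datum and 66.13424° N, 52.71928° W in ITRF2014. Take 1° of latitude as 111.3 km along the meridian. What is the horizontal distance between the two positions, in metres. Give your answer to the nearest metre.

329 m

Δφ = 66.13424° − 66.13328° = +0.00096°; Δλ = -52.71928° − -52.72618° = +0.00690°.
ΔN = Δφ × 111300 = 106.8 m; ΔE = Δλ × 111300 × cos(66.13328°) = +0.00690 × 111300 × 0.404610 = 310.7 m.
Distance = √(ΔE² + ΔN²) = √(310.7² + 106.8²) = 328.6 m.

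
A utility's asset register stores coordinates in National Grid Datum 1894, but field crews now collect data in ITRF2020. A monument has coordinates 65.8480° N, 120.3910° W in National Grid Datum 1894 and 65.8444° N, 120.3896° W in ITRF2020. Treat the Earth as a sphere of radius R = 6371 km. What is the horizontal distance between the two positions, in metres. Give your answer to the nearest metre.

405 m

Δφ = 65.8444° − 65.8480° = -0.0036°; Δλ = -120.3896° − -120.3910° = +0.0014°.
1° along a meridian = πR/180 = 111195 m.
ΔN = Δφ × 111195 = -400.3 m; ΔE = Δλ × 111195 × cos(65.8480°) = +0.0014 × 111195 × 0.409159 = 63.7 m.
Distance = √(ΔE² + ΔN²) = √(63.7² + (-400.3)²) = 405.3 m.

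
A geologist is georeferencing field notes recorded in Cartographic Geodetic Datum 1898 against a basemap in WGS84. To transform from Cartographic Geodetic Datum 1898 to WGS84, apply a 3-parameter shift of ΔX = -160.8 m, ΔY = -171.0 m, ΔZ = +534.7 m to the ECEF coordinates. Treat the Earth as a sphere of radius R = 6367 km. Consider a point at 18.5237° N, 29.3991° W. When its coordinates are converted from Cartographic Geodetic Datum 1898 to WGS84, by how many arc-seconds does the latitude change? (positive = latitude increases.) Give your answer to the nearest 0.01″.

sin φ = 0.317697, cos φ = 0.948192, sin λ = -0.490890, cos λ = 0.871222.
North component: ΔN = −sin φ cos λ·ΔX − sin φ sin λ·ΔY + cos φ·ΔZ = −(0.317697)(0.871222)(-160.8) − (0.317697)(-0.490890)(-171.0) + (0.948192)(534.7) = 524.84 m.
1° of latitude spans πR/180 = 111125 m, so Δφ = 524.84 / 111125 × 3600 = 17.003″.

Δφ = 17.00″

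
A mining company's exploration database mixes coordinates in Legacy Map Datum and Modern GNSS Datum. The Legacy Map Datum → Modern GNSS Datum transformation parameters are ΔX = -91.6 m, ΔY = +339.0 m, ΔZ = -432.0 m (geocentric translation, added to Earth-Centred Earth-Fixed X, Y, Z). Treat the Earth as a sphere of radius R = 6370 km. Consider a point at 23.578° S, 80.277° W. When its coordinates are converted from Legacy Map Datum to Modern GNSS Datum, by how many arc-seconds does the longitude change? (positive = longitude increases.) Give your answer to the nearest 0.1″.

Δλ = -1.2″

sin φ = -0.399997, cos φ = 0.916516, sin λ = -0.985636, cos λ = 0.168885.
East component: ΔE = −sin λ·ΔX + cos λ·ΔY = −(-0.985636)(-91.6) + (0.168885)(339.0) = -33.03 m.
1° of latitude spans πR/180 = 111177 m; at latitude φ, 1° of longitude spans that × cos φ = 101896.0 m, so Δλ = -33.03 / 101896.0 × 3600 = -1.167″.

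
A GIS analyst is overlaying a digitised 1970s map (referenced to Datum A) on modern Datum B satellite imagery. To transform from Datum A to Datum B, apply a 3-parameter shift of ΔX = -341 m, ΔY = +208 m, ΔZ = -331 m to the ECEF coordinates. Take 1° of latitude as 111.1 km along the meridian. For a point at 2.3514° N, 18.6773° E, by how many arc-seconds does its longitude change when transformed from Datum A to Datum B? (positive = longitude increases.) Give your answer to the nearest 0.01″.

sin φ = 0.041028, cos φ = 0.999158, sin λ = 0.320238, cos λ = 0.947337.
East component: ΔE = −sin λ·ΔX + cos λ·ΔY = −(0.320238)(-341) + (0.947337)(208) = 306.25 m.
1° of latitude spans 111100 m; at latitude φ, 1° of longitude spans that × cos φ = 111006.5 m, so Δλ = 306.25 / 111006.5 × 3600 = 9.932″.

Δλ = 9.93″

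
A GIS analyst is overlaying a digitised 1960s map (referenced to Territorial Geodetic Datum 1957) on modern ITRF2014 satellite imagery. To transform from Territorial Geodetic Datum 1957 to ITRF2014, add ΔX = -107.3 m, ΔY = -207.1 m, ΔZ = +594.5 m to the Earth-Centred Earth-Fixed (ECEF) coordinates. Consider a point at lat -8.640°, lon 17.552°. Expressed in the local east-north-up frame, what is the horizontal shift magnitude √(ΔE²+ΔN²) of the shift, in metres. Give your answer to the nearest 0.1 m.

586.7 m

At φ = -8.640°, λ = 17.552°: sin φ = -0.150226, cos φ = 0.988652, sin λ = 0.301571, cos λ = 0.953444.
ΔE = −sin λ·ΔX + cos λ·ΔY = −(0.301571)·(-107.3) + (0.953444)·(-207.1) = -165.10 m.
ΔN = −sin φ cos λ·ΔX − sin φ sin λ·ΔY + cos φ·ΔZ = −(-0.150226)(0.953444)(-107.3) − (-0.150226)(0.301571)(-207.1) + (0.988652)(594.5) = 563.00 m.
Horizontal magnitude = √(ΔE² + ΔN²) = √((-165.10)² + 563.00²) = 586.71 m.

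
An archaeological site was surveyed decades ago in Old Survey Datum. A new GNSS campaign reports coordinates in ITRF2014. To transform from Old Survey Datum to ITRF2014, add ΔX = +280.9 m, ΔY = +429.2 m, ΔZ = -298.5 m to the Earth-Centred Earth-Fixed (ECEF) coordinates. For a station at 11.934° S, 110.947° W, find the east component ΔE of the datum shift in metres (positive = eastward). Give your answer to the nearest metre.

ΔE = 109 m

At φ = -11.934°, λ = -110.947°: sin φ = -0.206785, cos φ = 0.978386, sin λ = -0.933912, cos λ = -0.357504.
ΔE = −sin λ·ΔX + cos λ·ΔY = −(-0.933912)·(280.9) + (-0.357504)·(429.2) = 108.89 m.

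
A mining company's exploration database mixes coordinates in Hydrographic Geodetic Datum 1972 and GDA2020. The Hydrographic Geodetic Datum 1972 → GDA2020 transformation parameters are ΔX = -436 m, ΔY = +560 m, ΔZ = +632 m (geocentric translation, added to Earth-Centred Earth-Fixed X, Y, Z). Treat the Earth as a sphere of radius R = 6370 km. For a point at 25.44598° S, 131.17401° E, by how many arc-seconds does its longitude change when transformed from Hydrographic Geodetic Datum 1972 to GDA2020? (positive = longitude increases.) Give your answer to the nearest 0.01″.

sin φ = -0.429660, cos φ = 0.902991, sin λ = 0.752714, cos λ = -0.658348.
East component: ΔE = −sin λ·ΔX + cos λ·ΔY = −(0.752714)(-436) + (-0.658348)(560) = -40.49 m.
1° of latitude spans πR/180 = 111177 m; at latitude φ, 1° of longitude spans that × cos φ = 100392.2 m, so Δλ = -40.49 / 100392.2 × 3600 = -1.452″.

Δλ = -1.45″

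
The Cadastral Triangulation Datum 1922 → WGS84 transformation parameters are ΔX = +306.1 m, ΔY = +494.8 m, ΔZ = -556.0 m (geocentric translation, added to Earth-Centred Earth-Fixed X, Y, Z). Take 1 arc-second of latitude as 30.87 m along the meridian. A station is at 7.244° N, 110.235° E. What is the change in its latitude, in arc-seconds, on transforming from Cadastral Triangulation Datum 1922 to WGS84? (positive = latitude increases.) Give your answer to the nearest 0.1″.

Δφ = -19.3″

sin φ = 0.126095, cos φ = 0.992018, sin λ = 0.938282, cos λ = -0.345871.
North component: ΔN = −sin φ cos λ·ΔX − sin φ sin λ·ΔY + cos φ·ΔZ = −(0.126095)(-0.345871)(306.1) − (0.126095)(0.938282)(494.8) + (0.992018)(-556.0) = -596.75 m.
1° of latitude spans 3600 × 30.87 = 111132 m, so Δφ = -596.75 / 111132 × 3600 = -19.331″.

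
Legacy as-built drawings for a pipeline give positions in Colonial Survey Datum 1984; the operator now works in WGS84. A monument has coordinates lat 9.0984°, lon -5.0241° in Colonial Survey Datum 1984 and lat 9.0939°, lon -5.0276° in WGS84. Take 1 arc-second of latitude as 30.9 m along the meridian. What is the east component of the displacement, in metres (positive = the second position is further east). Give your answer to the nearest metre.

ΔE = -384 m

Δφ = 9.0939° − 9.0984° = -0.0045°; Δλ = -5.0276° − -5.0241° = -0.0035°.
1° of latitude = 3600 × 30.90 = 111240 m.
ΔN = Δφ × 111240 = -500.6 m; ΔE = Δλ × 111240 × cos(9.0984°) = -0.0035 × 111240 × 0.987418 = -384.4 m.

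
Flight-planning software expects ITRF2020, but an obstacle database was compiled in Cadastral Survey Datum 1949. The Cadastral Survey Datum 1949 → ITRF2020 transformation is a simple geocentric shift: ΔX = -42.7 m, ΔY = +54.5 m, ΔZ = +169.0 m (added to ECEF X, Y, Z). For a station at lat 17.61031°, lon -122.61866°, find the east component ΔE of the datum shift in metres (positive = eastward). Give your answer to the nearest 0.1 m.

ΔE = -65.3 m

The local east axis at (φ, λ) is (−sin λ, cos λ, 0), so ΔE = −sin(-122.61866°)·(-42.7) + cos(-122.61866°)·54.5 = -65.34 m.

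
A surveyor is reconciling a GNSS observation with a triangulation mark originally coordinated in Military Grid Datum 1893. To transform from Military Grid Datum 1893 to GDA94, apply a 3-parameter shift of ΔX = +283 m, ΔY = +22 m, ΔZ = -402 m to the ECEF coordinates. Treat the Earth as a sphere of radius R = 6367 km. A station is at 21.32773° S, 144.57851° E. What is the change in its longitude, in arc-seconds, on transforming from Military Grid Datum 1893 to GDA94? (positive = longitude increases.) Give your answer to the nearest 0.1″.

sin φ = -0.363702, cos φ = 0.931515, sin λ = 0.579587, cos λ = -0.814910.
East component: ΔE = −sin λ·ΔX + cos λ·ΔY = −(0.579587)(283) + (-0.814910)(22) = -181.95 m.
1° of latitude spans πR/180 = 111125 m; at latitude φ, 1° of longitude spans that × cos φ = 103514.7 m, so Δλ = -181.95 / 103514.7 × 3600 = -6.328″.

Δλ = -6.3″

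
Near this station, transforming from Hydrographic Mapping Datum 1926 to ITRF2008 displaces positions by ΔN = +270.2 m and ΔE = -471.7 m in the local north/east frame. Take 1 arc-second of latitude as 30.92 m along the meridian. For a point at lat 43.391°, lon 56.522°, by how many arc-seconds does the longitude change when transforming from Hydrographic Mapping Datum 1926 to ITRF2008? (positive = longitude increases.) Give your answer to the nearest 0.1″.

At latitude 43.391°, cos φ = 0.726683.
1″ of longitude at this latitude = 30.92 × cos φ = 22.4690 m, so Δλ = -471.7 / 22.4690 = -20.993″.

Δλ = -21.0″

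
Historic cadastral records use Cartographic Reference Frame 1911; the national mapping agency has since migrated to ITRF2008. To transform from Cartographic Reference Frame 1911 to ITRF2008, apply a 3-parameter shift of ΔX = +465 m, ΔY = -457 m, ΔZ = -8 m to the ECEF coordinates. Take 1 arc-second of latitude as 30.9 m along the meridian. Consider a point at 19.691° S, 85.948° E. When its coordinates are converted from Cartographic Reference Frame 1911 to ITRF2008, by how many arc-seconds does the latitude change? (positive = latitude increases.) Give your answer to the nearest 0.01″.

Δφ = -4.86″

sin φ = -0.336947, cos φ = 0.941523, sin λ = 0.997500, cos λ = 0.070662.
North component: ΔN = −sin φ cos λ·ΔX − sin φ sin λ·ΔY + cos φ·ΔZ = −(-0.336947)(0.070662)(465) − (-0.336947)(0.997500)(-457) + (0.941523)(-8) = -150.06 m.
1° of latitude spans 3600 × 30.90 = 111240 m, so Δφ = -150.06 / 111240 × 3600 = -4.856″.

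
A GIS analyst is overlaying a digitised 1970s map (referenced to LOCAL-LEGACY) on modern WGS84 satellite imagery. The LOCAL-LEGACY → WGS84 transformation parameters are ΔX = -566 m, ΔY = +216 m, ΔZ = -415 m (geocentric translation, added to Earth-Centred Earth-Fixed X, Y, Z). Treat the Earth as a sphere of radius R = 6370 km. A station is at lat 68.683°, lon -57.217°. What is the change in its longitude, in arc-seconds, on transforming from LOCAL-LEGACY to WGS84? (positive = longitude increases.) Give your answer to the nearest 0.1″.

sin φ = 0.931583, cos φ = 0.363528, sin λ = -0.840727, cos λ = 0.541459.
East component: ΔE = −sin λ·ΔX + cos λ·ΔY = −(-0.840727)(-566) + (0.541459)(216) = -358.90 m.
1° of latitude spans πR/180 = 111177 m; at latitude φ, 1° of longitude spans that × cos φ = 40416.1 m, so Δλ = -358.90 / 40416.1 × 3600 = -31.968″.

Δλ = -32.0″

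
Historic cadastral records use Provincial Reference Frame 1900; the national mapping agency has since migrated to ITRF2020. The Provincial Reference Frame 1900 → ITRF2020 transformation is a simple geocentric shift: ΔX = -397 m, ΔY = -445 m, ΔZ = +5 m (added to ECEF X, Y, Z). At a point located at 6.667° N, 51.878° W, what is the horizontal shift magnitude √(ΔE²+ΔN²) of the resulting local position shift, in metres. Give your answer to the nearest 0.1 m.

The local east axis at (φ, λ) is (−sin λ, cos λ, 0), so ΔE = −sin(-51.878°)·(-397) + cos(-51.878°)·(-445) = -587.03 m.
The local north axis is (−sin φ cos λ, −sin φ sin λ, cos φ), giving ΔN = 28.454 − 40.644 + 4.966 = -7.22 m.
Horizontal magnitude = √(ΔE² + ΔN²) = √((-587.03)² + (-7.22)²) = 587.08 m.

587.1 m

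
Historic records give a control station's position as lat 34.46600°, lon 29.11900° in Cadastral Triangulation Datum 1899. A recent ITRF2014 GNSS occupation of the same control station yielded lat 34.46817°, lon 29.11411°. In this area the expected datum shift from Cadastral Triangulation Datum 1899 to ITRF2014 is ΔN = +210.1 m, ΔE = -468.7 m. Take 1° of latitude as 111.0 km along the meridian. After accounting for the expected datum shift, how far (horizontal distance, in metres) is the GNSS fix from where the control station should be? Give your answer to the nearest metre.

Observed coordinate differences: Δφ = +0.00217°, Δλ = -0.00489°.
Converting to metres (1° lat = 111000 m, cos φ = 0.824462): observed ΔN = 240.9 m, observed ΔE = -447.5 m.
Subtracting the expected shift leaves a residual of 240.9 − (210.1) = 30.8 m north and -447.5 − (-468.7) = 21.2 m east.
Residual distance = √(30.8² + 21.2²) = 37.4 m.

37 m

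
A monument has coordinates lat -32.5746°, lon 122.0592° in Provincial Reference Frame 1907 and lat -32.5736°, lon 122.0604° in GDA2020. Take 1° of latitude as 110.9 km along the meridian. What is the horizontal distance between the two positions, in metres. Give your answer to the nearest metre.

158 m

Δφ = -32.5736° − -32.5746° = +0.0010°; Δλ = 122.0604° − 122.0592° = +0.0012°.
ΔN = Δφ × 110900 = 110.9 m; ΔE = Δλ × 110900 × cos(-32.5746°) = +0.0012 × 110900 × 0.842691 = 112.1 m.
Distance = √(ΔE² + ΔN²) = √(112.1² + 110.9²) = 157.7 m.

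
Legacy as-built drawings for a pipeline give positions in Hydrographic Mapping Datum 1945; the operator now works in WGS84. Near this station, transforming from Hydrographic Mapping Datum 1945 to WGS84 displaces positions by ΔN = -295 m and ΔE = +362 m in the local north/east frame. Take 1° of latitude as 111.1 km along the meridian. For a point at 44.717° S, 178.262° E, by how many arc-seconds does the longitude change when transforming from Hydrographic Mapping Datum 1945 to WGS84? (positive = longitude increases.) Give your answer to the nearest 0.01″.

At latitude -44.717°, cos φ = 0.710591.
1° of longitude at this latitude = 111.1 × cos φ = 78.95 km, so Δλ = 362.0 / 78946.6 = 0.0045854° = 16.507″.

Δλ = 16.51″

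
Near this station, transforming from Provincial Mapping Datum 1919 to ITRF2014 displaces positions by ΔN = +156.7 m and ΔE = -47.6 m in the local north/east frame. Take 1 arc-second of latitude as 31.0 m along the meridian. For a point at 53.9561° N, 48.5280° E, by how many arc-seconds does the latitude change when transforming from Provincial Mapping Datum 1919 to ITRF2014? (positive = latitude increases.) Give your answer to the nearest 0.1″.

Δφ = 5.1″

1″ of latitude = 31.00 m, so Δφ = 156.7 / 31.00 = 5.055″.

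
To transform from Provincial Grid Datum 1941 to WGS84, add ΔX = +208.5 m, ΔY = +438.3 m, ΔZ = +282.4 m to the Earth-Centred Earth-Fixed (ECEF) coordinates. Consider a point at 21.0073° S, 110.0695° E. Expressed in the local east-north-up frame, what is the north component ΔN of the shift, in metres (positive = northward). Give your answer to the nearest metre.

At φ = -21.0073°, λ = 110.0695°: sin φ = -0.358487, cos φ = 0.933535, sin λ = 0.939277, cos λ = -0.343160.
ΔN = −sin φ cos λ·ΔX − sin φ sin λ·ΔY + cos φ·ΔZ = −(-0.358487)(-0.343160)(208.5) − (-0.358487)(0.939277)(438.3) + (0.933535)(282.4) = 385.56 m.

ΔN = 386 m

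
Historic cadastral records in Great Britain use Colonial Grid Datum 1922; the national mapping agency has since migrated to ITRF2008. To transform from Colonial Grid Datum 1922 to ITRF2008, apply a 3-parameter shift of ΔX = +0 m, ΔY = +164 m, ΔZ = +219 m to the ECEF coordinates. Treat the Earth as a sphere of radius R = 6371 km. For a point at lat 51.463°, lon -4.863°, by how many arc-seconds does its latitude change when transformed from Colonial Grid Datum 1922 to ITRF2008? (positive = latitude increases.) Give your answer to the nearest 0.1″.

Δφ = 4.8″

sin φ = 0.782206, cos φ = 0.623020, sin λ = -0.084773, cos λ = 0.996400.
North component: ΔN = −sin φ cos λ·ΔX − sin φ sin λ·ΔY + cos φ·ΔZ = −(0.782206)(0.996400)(0) − (0.782206)(-0.084773)(164) + (0.623020)(219) = 147.32 m.
1° of latitude spans πR/180 = 111195 m, so Δφ = 147.32 / 111195 × 3600 = 4.769″.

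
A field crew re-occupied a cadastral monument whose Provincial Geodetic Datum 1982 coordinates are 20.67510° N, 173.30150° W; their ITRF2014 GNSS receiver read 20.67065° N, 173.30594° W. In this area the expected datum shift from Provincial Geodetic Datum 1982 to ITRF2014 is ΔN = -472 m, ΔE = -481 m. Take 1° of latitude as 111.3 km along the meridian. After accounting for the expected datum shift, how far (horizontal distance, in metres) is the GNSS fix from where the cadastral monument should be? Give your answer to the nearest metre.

30 m

Observed coordinate differences: Δφ = -0.00445°, Δλ = -0.00444°.
Converting to metres (1° lat = 111300 m, cos φ = 0.935598): observed ΔN = -495.3 m, observed ΔE = -462.3 m.
Subtracting the expected shift leaves a residual of -495.3 − (-472) = -23.3 m north and -462.3 − (-481) = 18.7 m east.
Residual distance = √((-23.3)² + 18.7²) = 29.8 m.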